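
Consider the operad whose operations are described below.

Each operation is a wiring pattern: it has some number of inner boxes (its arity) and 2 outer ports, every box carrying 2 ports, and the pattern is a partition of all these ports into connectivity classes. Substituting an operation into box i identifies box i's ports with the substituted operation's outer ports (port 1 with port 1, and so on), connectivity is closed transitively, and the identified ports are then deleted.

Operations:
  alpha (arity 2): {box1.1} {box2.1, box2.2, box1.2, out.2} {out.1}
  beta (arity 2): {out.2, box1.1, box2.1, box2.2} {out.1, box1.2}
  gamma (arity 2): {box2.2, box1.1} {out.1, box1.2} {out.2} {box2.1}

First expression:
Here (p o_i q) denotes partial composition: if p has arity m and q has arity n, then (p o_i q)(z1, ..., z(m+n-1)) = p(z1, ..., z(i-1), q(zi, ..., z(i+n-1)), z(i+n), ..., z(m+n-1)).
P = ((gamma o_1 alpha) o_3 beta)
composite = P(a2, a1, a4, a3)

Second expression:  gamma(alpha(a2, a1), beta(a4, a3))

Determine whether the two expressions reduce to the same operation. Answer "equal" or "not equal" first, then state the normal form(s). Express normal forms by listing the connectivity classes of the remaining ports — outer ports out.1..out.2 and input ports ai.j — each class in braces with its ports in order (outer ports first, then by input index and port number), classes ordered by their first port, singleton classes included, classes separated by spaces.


equal; the common form is {out.1, a1.1, a1.2, a2.2} {out.2} {a2.1} {a3.1, a3.2, a4.1} {a4.2}

Reducing the first expression gives {out.1, a1.1, a1.2, a2.2} {out.2} {a2.1} {a3.1, a3.2, a4.1} {a4.2}
Reducing the second expression gives {out.1, a1.1, a1.2, a2.2} {out.2} {a2.1} {a3.1, a3.2, a4.1} {a4.2}
The normal forms match — equal.


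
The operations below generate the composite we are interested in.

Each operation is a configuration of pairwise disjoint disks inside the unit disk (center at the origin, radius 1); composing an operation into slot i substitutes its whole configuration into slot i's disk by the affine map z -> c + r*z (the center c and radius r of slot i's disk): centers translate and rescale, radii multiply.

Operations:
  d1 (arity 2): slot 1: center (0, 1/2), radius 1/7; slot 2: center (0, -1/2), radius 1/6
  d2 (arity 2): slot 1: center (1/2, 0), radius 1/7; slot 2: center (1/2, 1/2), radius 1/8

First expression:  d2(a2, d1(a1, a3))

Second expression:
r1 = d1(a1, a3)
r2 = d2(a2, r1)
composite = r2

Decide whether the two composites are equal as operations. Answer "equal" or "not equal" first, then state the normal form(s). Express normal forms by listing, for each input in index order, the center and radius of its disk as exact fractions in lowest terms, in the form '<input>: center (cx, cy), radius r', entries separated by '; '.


equal; the common form is a1: center (1/2, 9/16), radius 1/56; a2: center (1/2, 0), radius 1/7; a3: center (1/2, 7/16), radius 1/48

The first expression, normalized: a1: center (1/2, 9/16), radius 1/56; a2: center (1/2, 0), radius 1/7; a3: center (1/2, 7/16), radius 1/48
The second expression, normalized: a1: center (1/2, 9/16), radius 1/56; a2: center (1/2, 0), radius 1/7; a3: center (1/2, 7/16), radius 1/48
Both agree, so they are equal.


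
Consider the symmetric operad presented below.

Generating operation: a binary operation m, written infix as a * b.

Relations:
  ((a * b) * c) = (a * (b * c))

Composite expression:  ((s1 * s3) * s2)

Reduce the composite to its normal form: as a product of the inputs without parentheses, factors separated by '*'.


s1 * s3 * s2

Associativity of m dissolves the nesting; only the s-input order survives.
(s1 * s3) spells out as s1 * s3
((s1 * s3) * s2) spells out as s1 * s3 * s2


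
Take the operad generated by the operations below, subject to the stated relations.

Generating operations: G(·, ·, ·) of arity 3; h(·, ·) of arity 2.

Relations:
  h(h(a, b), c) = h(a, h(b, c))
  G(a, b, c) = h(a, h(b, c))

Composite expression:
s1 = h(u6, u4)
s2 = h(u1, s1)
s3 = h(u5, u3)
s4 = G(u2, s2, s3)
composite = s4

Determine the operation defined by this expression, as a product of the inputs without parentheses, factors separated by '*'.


u2 * u1 * u6 * u4 * u5 * u3

The G-tree's shape is irrelevant; the u-reading-order decides.
h(u6, u4) linearizes to u6 * u4
h(u1, h(u6, u4)) linearizes to u1 * u6 * u4
h(u5, u3) linearizes to u5 * u3
G(u2, h(u1, h(u6, u4)), h(u5, u3)) linearizes to u2 * u1 * u6 * u4 * u5 * u3


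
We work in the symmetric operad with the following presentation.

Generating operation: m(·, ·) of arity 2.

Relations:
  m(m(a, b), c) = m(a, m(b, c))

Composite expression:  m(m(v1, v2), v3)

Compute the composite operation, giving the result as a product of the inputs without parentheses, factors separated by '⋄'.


v1 ⋄ v2 ⋄ v3

Key point: m is associative — brackets drop, the v-order remains.
m(v1, v2) reduces to v1 ⋄ v2
m(m(v1, v2), v3) reduces to v1 ⋄ v2 ⋄ v3


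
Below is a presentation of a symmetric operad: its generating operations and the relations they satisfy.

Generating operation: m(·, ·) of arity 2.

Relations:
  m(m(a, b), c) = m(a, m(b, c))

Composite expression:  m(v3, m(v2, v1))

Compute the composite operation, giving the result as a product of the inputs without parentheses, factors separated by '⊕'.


v3 ⊕ v2 ⊕ v1

All parenthesizations of m agree; list the v-inputs left to right.
m(v2, v1) linearizes to v2 ⊕ v1
m(v3, m(v2, v1)) linearizes to v3 ⊕ v2 ⊕ v1


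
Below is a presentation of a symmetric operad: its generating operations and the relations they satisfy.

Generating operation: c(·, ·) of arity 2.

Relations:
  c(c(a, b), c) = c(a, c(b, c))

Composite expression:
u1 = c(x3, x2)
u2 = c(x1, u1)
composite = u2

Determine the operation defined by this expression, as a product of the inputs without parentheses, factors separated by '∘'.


Every regrouping of c is equal, so read the x-inputs in written order.
c(x3, x2) flattens to x3 ∘ x2
c(x1, c(x3, x2)) flattens to x1 ∘ x3 ∘ x2

x1 ∘ x3 ∘ x2


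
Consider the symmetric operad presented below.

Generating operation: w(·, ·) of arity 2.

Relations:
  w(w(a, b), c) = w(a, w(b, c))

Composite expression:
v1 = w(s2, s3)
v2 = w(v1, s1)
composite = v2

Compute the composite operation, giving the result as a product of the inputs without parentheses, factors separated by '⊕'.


s2 ⊕ s3 ⊕ s1

Under associativity of w, the answer is the s's in reading order.
w(s2, s3) linearizes to s2 ⊕ s3
w(w(s2, s3), s1) linearizes to s2 ⊕ s3 ⊕ s1


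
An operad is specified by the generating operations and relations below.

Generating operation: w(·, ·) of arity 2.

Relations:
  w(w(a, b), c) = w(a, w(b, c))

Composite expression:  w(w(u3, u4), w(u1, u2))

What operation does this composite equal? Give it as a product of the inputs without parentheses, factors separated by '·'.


u3 · u4 · u1 · u2

Every regrouping of w is equal, so read the u-inputs in written order.
w(u3, u4) reduces to u3 · u4
w(u1, u2) reduces to u1 · u2
w(w(u3, u4), w(u1, u2)) reduces to u3 · u4 · u1 · u2


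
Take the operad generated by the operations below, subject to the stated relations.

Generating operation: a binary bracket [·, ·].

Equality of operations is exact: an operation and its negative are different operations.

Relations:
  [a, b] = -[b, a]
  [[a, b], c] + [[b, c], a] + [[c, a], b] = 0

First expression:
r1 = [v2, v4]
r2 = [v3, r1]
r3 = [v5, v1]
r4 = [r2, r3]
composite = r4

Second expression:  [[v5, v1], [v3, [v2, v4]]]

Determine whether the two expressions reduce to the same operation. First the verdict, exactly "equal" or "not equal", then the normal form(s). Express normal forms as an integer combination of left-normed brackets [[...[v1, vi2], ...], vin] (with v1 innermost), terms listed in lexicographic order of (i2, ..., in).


The first composite normalizes to -[[[[v1, v5], v2], v4], v3] + [[[[v1, v5], v3], v2], v4] - [[[[v1, v5], v3], v4], v2] + [[[[v1, v5], v4], v2], v3]
The second composite normalizes to [[[[v1, v5], v2], v4], v3] - [[[[v1, v5], v3], v2], v4] + [[[[v1, v5], v3], v4], v2] - [[[[v1, v5], v4], v2], v3]
Different reductions; not equal.

not equal; the first gives -[[[[v1, v5], v2], v4], v3] + [[[[v1, v5], v3], v2], v4] - [[[[v1, v5], v3], v4], v2] + [[[[v1, v5], v4], v2], v3] and the second [[[[v1, v5], v2], v4], v3] - [[[[v1, v5], v3], v2], v4] + [[[[v1, v5], v3], v4], v2] - [[[[v1, v5], v4], v2], v3]


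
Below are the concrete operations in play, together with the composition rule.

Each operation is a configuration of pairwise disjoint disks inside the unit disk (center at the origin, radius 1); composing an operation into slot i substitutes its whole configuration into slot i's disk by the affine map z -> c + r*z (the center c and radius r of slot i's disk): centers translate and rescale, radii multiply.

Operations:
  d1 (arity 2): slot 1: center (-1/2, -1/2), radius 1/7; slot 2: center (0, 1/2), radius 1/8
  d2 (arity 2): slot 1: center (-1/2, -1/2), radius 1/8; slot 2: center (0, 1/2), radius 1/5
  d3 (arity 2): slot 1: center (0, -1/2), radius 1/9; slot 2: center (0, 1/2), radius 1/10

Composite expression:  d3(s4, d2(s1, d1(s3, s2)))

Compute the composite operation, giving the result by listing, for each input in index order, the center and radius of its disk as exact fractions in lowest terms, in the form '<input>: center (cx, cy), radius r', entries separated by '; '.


Below d3, radii multiply path by path; the s-disk centers shift.
s4 passes through 1 substitution, ending at center (0, -1/2), radius 1/9
s1 passes through 2 substitutions, ending at center (-1/20, 9/20), radius 1/80
s3 passes through 3 substitutions, ending at center (-1/100, 27/50), radius 1/350
s2 passes through 3 substitutions, ending at center (0, 14/25), radius 1/400

s1: center (-1/20, 9/20), radius 1/80; s2: center (0, 14/25), radius 1/400; s3: center (-1/100, 27/50), radius 1/350; s4: center (0, -1/2), radius 1/9


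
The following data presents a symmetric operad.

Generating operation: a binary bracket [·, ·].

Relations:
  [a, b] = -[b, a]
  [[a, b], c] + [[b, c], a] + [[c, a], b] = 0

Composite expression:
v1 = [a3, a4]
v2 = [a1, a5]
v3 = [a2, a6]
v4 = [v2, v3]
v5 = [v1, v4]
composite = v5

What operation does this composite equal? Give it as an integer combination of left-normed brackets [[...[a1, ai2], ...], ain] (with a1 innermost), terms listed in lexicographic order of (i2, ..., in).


-[[[[[a1, a5], a2], a6], a3], a4] + [[[[[a1, a5], a2], a6], a4], a3] + [[[[[a1, a5], a6], a2], a3], a4] - [[[[[a1, a5], a6], a2], a4], a3]

Antisymmetry and Jacobi reduce to a1-anchored left-normed brackets.
Composite bracket: [[a3, a4], [[a1, a5], [a2, a6]]]
Under [a, b] = ab - ba we get 32 signed associative words (2^5 = 32).
The a1-initial words carry the normal form:
  a1a5a2a6a3a4 (sign -1) contributes -[[[[[a1, a5], a2], a6], a3], a4]
  a1a5a2a6a4a3 (sign +1) contributes +[[[[[a1, a5], a2], a6], a4], a3]
  a1a5a6a2a3a4 (sign +1) contributes +[[[[[a1, a5], a6], a2], a3], a4]
  a1a5a6a2a4a3 (sign -1) contributes -[[[[[a1, a5], a6], a2], a4], a3]


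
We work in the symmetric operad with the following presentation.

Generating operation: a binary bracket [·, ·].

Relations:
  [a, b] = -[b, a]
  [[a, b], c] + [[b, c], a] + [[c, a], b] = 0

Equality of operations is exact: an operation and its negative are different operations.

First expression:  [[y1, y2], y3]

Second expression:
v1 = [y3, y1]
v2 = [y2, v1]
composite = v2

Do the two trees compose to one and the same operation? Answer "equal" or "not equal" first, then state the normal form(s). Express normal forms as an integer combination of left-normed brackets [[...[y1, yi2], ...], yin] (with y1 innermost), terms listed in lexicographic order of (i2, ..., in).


Normal form of the first expression: [[y1, y2], y3]
Normal form of the second expression: [[y1, y3], y2]
The normal forms differ: not equal.

not equal; the first gives [[y1, y2], y3] and the second [[y1, y3], y2]


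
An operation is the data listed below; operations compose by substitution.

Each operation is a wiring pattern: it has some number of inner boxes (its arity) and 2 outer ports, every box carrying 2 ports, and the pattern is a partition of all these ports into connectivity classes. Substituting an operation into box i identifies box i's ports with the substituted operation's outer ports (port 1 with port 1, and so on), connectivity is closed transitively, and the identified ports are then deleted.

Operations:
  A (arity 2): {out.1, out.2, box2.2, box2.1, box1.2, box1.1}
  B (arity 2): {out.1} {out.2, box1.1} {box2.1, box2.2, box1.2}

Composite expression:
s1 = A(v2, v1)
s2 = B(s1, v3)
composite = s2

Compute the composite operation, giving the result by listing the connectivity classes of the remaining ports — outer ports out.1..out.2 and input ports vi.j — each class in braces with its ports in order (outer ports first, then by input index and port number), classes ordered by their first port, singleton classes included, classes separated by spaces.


{out.1} {out.2, v1.1, v1.2, v2.1, v2.2, v3.1, v3.2}

Connectivity passes through glued B-boundaries; trace each wire chain.
stage A: inputs (v2, v1), connectivity {out.1, out.2, v1.1, v1.2, v2.1, v2.2}, out.j its boundary
stage B: inputs (v2, v1, v3), connectivity {out.1} {out.2, v1.1, v1.2, v2.1, v2.2, v3.1, v3.2}, out.j its boundary


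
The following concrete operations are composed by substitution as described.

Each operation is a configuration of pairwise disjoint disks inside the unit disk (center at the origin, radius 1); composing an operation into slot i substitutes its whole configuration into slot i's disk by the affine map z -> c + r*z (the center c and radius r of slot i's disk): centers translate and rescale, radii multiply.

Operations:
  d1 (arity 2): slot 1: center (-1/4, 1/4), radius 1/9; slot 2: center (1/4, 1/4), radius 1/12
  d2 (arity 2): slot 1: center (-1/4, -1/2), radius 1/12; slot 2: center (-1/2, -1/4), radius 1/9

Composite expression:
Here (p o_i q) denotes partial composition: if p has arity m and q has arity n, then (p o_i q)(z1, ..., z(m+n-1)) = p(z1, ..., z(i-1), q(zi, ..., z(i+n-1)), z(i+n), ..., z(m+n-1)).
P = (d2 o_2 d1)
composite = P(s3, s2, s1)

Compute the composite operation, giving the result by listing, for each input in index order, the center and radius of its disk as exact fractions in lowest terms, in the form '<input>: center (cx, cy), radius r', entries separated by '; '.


s1: center (-17/36, -2/9), radius 1/108; s2: center (-19/36, -2/9), radius 1/81; s3: center (-1/4, -1/2), radius 1/12

Only the slot chain above each s matters under d2; compose those maps.
s3 passes through 1 substitution, ending at center (-1/4, -1/2), radius 1/12
s2 passes through 2 substitutions, ending at center (-19/36, -2/9), radius 1/81
s1 passes through 2 substitutions, ending at center (-17/36, -2/9), radius 1/108


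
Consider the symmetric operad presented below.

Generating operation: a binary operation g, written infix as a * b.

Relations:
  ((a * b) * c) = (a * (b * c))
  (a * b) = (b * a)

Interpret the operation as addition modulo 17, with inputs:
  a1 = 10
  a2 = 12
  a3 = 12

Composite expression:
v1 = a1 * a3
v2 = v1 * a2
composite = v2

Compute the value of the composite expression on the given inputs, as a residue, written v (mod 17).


0 (mod 17)

(a1 * a3) = 5
((a1 * a3) * a2) = 0


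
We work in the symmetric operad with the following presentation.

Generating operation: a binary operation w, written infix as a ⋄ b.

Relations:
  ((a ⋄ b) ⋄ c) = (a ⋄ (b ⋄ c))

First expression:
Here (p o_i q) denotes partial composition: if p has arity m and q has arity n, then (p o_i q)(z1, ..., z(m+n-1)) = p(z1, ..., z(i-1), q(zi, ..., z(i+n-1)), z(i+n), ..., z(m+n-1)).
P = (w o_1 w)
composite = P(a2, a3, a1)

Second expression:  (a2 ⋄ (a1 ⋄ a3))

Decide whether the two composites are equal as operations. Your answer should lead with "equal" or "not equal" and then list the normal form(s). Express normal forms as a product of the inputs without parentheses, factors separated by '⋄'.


In normal form, the first expression is a2 ⋄ a3 ⋄ a1
In normal form, the second expression is a2 ⋄ a1 ⋄ a3
Distinct normal forms: not equal.

not equal: they reduce to a2 ⋄ a3 ⋄ a1 and a2 ⋄ a1 ⋄ a3


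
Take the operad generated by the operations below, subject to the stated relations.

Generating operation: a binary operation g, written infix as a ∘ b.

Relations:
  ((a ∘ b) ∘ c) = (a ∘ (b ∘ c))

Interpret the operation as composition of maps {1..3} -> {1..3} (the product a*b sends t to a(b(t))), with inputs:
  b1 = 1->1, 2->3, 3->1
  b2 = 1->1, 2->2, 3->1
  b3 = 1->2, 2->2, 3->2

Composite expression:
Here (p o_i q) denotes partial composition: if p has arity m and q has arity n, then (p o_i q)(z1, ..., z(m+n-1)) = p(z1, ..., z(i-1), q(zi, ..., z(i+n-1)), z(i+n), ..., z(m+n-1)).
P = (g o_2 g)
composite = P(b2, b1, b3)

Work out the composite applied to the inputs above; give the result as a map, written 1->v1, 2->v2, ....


1->1, 2->1, 3->1

(b1 ∘ b3) = 1->3, 2->3, 3->3
(b2 ∘ (b1 ∘ b3)) = 1->1, 2->1, 3->1


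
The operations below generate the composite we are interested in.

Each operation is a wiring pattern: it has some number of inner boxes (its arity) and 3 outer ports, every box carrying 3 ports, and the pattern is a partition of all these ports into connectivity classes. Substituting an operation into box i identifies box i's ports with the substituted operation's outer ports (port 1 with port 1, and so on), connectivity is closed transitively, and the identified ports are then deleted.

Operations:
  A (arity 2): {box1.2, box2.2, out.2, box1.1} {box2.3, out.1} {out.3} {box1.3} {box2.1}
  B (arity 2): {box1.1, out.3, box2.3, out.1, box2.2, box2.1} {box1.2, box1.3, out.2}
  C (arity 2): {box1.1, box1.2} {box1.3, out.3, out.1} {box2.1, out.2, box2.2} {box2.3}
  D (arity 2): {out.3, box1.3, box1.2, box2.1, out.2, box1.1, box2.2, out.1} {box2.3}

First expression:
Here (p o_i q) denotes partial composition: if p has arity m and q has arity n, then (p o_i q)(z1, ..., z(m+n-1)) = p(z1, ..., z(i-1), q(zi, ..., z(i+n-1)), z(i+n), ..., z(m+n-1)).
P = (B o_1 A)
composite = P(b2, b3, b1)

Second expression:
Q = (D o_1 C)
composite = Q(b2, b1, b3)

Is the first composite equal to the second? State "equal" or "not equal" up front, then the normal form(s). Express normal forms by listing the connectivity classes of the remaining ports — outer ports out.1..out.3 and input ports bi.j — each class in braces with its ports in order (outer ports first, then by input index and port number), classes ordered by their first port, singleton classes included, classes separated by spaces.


not equal; the first gives {out.1, out.3, b1.1, b1.2, b1.3, b3.3} {out.2, b2.1, b2.2, b3.2} {b2.3} {b3.1} and the second {out.1, out.2, out.3, b1.1, b1.2, b2.3, b3.1, b3.2} {b1.3} {b2.1, b2.2} {b3.3}

In normal form, the first expression is {out.1, out.3, b1.1, b1.2, b1.3, b3.3} {out.2, b2.1, b2.2, b3.2} {b2.3} {b3.1}
In normal form, the second expression is {out.1, out.2, out.3, b1.1, b1.2, b2.3, b3.1, b3.2} {b1.3} {b2.1, b2.2} {b3.3}
Different reductions; not equal.


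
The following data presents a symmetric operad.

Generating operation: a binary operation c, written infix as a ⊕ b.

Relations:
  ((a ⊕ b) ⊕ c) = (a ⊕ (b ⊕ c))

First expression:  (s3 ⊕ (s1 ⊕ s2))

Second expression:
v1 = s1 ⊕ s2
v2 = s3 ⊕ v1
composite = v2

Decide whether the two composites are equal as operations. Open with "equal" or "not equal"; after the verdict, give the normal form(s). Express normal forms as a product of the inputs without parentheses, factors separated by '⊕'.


equal — both sides give s3 ⊕ s1 ⊕ s2


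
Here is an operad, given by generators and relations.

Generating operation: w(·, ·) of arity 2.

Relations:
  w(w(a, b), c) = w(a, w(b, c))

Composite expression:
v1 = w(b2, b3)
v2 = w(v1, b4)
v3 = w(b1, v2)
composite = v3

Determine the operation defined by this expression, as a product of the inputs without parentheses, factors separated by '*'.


b1 * b2 * b3 * b4


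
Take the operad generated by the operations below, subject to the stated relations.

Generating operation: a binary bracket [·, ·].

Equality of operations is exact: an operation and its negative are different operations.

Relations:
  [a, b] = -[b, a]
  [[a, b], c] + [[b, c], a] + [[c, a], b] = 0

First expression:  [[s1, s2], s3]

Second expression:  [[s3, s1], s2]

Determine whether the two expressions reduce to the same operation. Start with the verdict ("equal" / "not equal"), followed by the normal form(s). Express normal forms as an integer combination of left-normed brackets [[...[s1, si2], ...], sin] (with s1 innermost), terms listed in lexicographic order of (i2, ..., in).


not equal: they reduce to [[s1, s2], s3] and -[[s1, s3], s2]

The first expression reduces to [[s1, s2], s3]
The second expression reduces to -[[s1, s3], s2]
Different reductions; not equal.


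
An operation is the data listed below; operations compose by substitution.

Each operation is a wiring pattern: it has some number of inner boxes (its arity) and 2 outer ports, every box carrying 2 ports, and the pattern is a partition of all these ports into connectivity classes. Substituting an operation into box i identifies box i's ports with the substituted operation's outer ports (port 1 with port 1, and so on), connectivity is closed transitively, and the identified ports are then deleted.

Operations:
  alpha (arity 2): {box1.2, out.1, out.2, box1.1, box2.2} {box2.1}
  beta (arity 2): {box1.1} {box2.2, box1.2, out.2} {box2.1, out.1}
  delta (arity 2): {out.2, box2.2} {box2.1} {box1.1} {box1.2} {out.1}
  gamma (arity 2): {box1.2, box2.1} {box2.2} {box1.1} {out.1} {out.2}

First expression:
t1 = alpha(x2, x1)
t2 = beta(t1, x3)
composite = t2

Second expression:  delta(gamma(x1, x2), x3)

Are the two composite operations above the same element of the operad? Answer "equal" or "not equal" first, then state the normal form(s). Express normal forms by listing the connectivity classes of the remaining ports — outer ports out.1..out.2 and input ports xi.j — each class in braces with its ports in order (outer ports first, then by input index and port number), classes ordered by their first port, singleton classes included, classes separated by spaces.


The first composite normalizes to {out.1, x3.1} {out.2, x1.2, x2.1, x2.2, x3.2} {x1.1}
The second composite normalizes to {out.1} {out.2, x3.2} {x1.1} {x1.2, x2.1} {x2.2} {x3.1}
Different reductions; not equal.

not equal; first: {out.1, x3.1} {out.2, x1.2, x2.1, x2.2, x3.2} {x1.1}; second: {out.1} {out.2, x3.2} {x1.1} {x1.2, x2.1} {x2.2} {x3.1}


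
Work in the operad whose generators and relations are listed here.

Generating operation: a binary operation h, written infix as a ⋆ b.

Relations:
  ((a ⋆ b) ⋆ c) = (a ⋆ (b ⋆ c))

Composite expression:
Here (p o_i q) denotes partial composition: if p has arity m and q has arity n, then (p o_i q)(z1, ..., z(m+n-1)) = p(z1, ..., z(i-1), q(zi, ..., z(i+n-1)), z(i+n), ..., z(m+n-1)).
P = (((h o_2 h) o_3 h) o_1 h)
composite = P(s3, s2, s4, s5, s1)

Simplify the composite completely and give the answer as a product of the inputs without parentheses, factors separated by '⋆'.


Key point: h is associative — brackets drop, the s-order remains.
(s3 ⋆ s2) unparenthesizes to s3 ⋆ s2
(s5 ⋆ s1) unparenthesizes to s5 ⋆ s1
(s4 ⋆ (s5 ⋆ s1)) unparenthesizes to s4 ⋆ s5 ⋆ s1
((s3 ⋆ s2) ⋆ (s4 ⋆ (s5 ⋆ s1))) unparenthesizes to s3 ⋆ s2 ⋆ s4 ⋆ s5 ⋆ s1

s3 ⋆ s2 ⋆ s4 ⋆ s5 ⋆ s1


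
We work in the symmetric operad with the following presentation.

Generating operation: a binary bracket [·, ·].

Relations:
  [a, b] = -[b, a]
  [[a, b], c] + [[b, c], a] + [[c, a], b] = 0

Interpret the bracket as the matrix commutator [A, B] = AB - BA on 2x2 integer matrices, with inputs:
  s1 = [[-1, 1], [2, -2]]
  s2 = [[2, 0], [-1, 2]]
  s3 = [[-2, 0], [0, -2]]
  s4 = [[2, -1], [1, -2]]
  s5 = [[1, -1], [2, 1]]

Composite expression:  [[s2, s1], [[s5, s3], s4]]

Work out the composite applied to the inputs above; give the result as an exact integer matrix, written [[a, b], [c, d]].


[s2, s1] = [[1, 0], [-1, -1]]
[s5, s3] = [[0, 0], [0, 0]]
[[s5, s3], s4] = [[0, 0], [0, 0]]
[[s2, s1], [[s5, s3], s4]] = [[0, 0], [0, 0]]

[[0, 0], [0, 0]]


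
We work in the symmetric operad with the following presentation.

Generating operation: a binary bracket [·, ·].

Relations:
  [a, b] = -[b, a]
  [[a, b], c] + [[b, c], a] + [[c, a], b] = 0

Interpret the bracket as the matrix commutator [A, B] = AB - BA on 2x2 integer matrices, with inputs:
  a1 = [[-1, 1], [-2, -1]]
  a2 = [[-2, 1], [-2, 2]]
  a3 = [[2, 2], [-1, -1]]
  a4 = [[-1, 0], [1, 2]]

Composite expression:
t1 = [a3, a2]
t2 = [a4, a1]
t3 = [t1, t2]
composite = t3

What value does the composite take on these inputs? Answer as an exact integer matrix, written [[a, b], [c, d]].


[[-36, 40], [-56, 36]]


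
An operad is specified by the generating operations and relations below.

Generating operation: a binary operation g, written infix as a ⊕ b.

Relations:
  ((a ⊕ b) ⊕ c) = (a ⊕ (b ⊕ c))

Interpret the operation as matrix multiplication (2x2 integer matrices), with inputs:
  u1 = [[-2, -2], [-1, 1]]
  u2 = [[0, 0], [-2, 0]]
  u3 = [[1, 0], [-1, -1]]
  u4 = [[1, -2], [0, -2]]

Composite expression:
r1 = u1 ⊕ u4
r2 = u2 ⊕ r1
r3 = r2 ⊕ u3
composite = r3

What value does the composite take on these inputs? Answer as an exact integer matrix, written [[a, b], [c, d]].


[[0, 0], [20, 16]]

(u1 ⊕ u4) = [[-2, 8], [-1, 0]]
(u2 ⊕ (u1 ⊕ u4)) = [[0, 0], [4, -16]]
((u2 ⊕ (u1 ⊕ u4)) ⊕ u3) = [[0, 0], [20, 16]]


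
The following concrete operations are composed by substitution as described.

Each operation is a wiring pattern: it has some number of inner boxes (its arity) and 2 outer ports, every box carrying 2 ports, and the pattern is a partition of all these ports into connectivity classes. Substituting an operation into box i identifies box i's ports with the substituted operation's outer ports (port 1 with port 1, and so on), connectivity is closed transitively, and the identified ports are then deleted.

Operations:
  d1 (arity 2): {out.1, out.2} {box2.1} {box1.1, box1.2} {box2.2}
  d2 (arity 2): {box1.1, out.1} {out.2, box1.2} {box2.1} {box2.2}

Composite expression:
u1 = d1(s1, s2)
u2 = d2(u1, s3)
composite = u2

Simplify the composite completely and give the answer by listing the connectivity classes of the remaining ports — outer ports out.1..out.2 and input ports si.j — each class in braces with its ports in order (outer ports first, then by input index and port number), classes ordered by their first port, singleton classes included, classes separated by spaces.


{out.1, out.2} {s1.1, s1.2} {s2.1} {s2.2} {s3.1} {s3.2}


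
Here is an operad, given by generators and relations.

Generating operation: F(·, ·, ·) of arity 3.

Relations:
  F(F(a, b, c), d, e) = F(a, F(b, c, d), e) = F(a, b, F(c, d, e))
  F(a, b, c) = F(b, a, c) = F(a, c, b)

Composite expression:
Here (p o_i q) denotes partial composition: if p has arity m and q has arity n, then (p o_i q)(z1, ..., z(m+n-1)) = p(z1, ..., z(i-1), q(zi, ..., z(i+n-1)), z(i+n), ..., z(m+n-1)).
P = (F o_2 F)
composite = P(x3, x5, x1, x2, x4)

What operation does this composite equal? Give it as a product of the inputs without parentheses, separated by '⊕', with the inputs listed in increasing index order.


x1 ⊕ x2 ⊕ x3 ⊕ x4 ⊕ x5

Shape and order are irrelevant to F; the x-input set decides.
F(x5, x1, x2) unparenthesizes to x5 ⊕ x1 ⊕ x2
F(x3, F(x5, x1, x2), x4) unparenthesizes to x3 ⊕ x5 ⊕ x1 ⊕ x2 ⊕ x4
the factors in increasing index order: x1 ⊕ x2 ⊕ x3 ⊕ x4 ⊕ x5


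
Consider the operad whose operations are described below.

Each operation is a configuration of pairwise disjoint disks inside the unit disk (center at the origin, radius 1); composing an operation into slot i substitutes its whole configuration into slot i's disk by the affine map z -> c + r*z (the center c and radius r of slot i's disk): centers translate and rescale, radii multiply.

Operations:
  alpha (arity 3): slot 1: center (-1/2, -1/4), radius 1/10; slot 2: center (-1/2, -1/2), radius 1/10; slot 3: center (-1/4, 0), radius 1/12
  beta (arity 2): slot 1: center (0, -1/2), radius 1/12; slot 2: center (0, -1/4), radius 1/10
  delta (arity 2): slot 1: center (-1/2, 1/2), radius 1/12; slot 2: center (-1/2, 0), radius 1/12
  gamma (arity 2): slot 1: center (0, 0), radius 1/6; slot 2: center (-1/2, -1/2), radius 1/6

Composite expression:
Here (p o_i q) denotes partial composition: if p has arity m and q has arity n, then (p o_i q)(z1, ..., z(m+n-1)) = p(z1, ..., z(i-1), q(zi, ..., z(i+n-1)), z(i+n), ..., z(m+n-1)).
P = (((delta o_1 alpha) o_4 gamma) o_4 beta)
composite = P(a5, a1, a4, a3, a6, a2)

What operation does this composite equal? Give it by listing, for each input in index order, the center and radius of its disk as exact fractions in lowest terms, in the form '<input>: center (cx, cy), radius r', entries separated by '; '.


a1: center (-13/24, 11/24), radius 1/120; a2: center (-13/24, -1/24), radius 1/72; a3: center (-1/2, -1/144), radius 1/864; a4: center (-25/48, 1/2), radius 1/144; a5: center (-13/24, 23/48), radius 1/120; a6: center (-1/2, -1/288), radius 1/720

Each a-disk chains the slot maps above it in delta; radii multiply.
a5 passes through 2 substitutions, ending at center (-13/24, 23/48), radius 1/120
a1 passes through 2 substitutions, ending at center (-13/24, 11/24), radius 1/120
a4 passes through 2 substitutions, ending at center (-25/48, 1/2), radius 1/144
a3 passes through 3 substitutions, ending at center (-1/2, -1/144), radius 1/864
a6 passes through 3 substitutions, ending at center (-1/2, -1/288), radius 1/720
a2 passes through 2 substitutions, ending at center (-13/24, -1/24), radius 1/72


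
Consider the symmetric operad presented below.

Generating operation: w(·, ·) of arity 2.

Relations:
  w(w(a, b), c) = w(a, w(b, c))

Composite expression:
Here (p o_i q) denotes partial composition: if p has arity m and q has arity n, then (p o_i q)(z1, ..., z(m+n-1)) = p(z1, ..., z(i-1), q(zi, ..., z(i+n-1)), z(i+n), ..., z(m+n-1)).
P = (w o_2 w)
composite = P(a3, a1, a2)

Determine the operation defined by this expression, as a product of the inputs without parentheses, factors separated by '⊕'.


a3 ⊕ a1 ⊕ a2

All parenthesizations of w agree; list the a-inputs left to right.
w(a1, a2) linearizes to a1 ⊕ a2
w(a3, w(a1, a2)) linearizes to a3 ⊕ a1 ⊕ a2


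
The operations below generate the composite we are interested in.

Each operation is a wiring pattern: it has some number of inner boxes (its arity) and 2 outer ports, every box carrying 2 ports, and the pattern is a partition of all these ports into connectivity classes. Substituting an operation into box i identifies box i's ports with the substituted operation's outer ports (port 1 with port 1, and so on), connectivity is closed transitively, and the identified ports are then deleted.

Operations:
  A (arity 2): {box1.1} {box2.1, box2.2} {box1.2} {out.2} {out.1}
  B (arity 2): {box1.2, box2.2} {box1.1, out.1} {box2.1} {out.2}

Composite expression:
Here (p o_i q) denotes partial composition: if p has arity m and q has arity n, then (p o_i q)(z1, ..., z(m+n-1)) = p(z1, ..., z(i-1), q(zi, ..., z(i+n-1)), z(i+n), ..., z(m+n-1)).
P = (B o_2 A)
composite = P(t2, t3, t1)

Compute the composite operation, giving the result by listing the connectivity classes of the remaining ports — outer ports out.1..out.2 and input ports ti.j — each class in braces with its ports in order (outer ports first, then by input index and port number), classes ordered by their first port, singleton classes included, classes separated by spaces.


{out.1, t2.1} {out.2} {t1.1, t1.2} {t2.2} {t3.1} {t3.2}


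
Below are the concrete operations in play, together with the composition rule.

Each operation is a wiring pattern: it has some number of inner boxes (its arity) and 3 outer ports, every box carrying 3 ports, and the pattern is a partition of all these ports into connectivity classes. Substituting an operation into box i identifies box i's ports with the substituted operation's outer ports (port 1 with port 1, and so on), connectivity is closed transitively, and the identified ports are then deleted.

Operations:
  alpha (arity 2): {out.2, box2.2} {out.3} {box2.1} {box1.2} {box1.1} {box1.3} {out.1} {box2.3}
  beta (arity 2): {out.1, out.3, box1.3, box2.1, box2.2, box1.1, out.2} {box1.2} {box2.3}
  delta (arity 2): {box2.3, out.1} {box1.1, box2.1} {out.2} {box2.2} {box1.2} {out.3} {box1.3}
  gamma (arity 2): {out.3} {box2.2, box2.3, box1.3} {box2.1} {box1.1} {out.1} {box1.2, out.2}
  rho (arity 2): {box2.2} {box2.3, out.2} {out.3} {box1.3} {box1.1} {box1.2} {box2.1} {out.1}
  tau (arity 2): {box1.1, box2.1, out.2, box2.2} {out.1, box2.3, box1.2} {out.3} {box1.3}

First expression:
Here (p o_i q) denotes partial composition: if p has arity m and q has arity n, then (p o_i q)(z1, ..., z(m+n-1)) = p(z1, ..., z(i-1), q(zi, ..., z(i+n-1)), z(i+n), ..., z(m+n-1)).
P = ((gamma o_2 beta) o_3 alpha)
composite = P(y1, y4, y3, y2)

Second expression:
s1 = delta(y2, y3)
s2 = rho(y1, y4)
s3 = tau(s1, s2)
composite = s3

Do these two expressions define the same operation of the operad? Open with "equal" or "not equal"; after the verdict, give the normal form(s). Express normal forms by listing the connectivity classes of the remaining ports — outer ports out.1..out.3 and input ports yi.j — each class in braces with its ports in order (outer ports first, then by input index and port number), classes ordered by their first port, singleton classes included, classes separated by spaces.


not equal — first {out.1} {out.2, y1.2} {out.3} {y1.1} {y1.3, y2.2, y4.1, y4.3} {y2.1} {y2.3} {y3.1} {y3.2} {y3.3} {y4.2}, second {out.1} {out.2, y3.3, y4.3} {out.3} {y1.1} {y1.2} {y1.3} {y2.1, y3.1} {y2.2} {y2.3} {y3.2} {y4.1} {y4.2}

Reducing the first expression gives {out.1} {out.2, y1.2} {out.3} {y1.1} {y1.3, y2.2, y4.1, y4.3} {y2.1} {y2.3} {y3.1} {y3.2} {y3.3} {y4.2}
Reducing the second expression gives {out.1} {out.2, y3.3, y4.3} {out.3} {y1.1} {y1.2} {y1.3} {y2.1, y3.1} {y2.2} {y2.3} {y3.2} {y4.1} {y4.2}
The forms do not match — not equal.


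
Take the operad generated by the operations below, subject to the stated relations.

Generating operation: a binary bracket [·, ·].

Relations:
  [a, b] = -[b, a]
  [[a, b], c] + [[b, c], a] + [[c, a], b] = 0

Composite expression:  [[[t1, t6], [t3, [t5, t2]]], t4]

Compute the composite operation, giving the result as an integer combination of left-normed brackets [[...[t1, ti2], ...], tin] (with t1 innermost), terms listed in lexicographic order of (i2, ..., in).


[[[[[t1, t6], t2], t5], t3], t4] - [[[[[t1, t6], t3], t2], t5], t4] + [[[[[t1, t6], t3], t5], t2], t4] - [[[[[t1, t6], t5], t2], t3], t4]

In the tensor algebra, words opening t1 carry the t1-anchored form.
Composite bracket: [[[t1, t6], [t3, [t5, t2]]], t4]
Applying ab - ba throughout gives 32 signed words (2^5 = 32).
Words beginning with t1 determine it all:
  t1t6t2t5t3t4 (sign +1) contributes +[[[[[t1, t6], t2], t5], t3], t4]
  t1t6t3t2t5t4 (sign -1) contributes -[[[[[t1, t6], t3], t2], t5], t4]
  t1t6t3t5t2t4 (sign +1) contributes +[[[[[t1, t6], t3], t5], t2], t4]
  t1t6t5t2t3t4 (sign -1) contributes -[[[[[t1, t6], t5], t2], t3], t4]


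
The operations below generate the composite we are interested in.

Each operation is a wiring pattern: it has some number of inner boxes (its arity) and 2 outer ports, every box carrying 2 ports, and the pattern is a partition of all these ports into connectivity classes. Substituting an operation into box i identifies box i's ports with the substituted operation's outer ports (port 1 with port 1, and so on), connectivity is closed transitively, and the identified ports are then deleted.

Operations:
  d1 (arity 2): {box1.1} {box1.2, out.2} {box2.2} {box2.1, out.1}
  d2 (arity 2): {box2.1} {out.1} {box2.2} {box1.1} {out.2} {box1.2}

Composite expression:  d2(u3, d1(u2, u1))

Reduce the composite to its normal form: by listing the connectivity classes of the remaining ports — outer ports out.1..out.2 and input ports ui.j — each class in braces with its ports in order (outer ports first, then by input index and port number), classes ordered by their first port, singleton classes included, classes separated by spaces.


{out.1} {out.2} {u1.1} {u1.2} {u2.1} {u2.2} {u3.1} {u3.2}

Substituting into d2 glues patterns; closure does the rest.
composing d1 on (u2, u1), with out.j its own outer ports: {out.1, u1.1} {out.2, u2.2} {u1.2} {u2.1}
composing d2 on (u3, u2, u1), with out.j its own outer ports: {out.1} {out.2} {u1.1} {u1.2} {u2.1} {u2.2} {u3.1} {u3.2}


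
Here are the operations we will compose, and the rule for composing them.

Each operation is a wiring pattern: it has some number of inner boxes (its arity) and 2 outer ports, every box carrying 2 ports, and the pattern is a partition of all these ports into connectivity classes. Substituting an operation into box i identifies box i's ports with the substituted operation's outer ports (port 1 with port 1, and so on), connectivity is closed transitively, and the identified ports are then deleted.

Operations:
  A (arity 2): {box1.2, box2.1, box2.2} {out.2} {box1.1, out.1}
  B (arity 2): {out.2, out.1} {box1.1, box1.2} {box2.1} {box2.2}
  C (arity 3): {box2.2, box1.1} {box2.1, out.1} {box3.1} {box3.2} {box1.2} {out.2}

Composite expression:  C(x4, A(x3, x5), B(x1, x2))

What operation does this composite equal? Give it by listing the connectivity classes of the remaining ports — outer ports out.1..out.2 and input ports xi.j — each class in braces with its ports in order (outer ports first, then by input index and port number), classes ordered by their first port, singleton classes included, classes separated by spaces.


{out.1, x3.1} {out.2} {x1.1, x1.2} {x2.1} {x2.2} {x3.2, x5.1, x5.2} {x4.1} {x4.2}

After gluing at C, chains via deleted ports link the x-ports.
composing A on (x3, x5), with out.j its own outer ports: {out.1, x3.1} {out.2} {x3.2, x5.1, x5.2}
composing B on (x1, x2), with out.j its own outer ports: {out.1, out.2} {x1.1, x1.2} {x2.1} {x2.2}
composing C on (x4, x3, x5, x1, x2), with out.j its own outer ports: {out.1, x3.1} {out.2} {x1.1, x1.2} {x2.1} {x2.2} {x3.2, x5.1, x5.2} {x4.1} {x4.2}


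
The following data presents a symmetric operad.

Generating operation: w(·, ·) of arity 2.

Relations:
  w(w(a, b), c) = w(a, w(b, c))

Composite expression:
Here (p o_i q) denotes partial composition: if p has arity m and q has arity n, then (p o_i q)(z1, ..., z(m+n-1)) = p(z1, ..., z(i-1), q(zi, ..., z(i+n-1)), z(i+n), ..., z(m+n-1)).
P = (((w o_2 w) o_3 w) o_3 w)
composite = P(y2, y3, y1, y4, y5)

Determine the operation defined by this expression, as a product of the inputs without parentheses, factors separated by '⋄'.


y2 ⋄ y3 ⋄ y1 ⋄ y4 ⋄ y5

All parenthesizations of w agree; list the y-inputs left to right.
w(y1, y4) reduces to y1 ⋄ y4
w(w(y1, y4), y5) reduces to y1 ⋄ y4 ⋄ y5
w(y3, w(w(y1, y4), y5)) reduces to y3 ⋄ y1 ⋄ y4 ⋄ y5
w(y2, w(y3, w(w(y1, y4), y5))) reduces to y2 ⋄ y3 ⋄ y1 ⋄ y4 ⋄ y5


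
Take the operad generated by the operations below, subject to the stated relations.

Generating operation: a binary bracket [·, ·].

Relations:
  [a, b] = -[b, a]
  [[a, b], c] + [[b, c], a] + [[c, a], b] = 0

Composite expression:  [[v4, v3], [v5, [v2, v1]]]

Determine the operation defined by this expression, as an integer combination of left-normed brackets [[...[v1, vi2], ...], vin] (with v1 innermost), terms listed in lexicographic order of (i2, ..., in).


Antisymmetry and Jacobi reduce to v1-anchored left-normed brackets.
Composite bracket: [[v4, v3], [v5, [v2, v1]]]
The bracket unfolds into 16 signed words via [a, b] = ab - ba (2^4 = 16).
Only words starting with v1 matter:
  v1v2v5v3v4 (sign +1) contributes +[[[[v1, v2], v5], v3], v4]
  v1v2v5v4v3 (sign -1) contributes -[[[[v1, v2], v5], v4], v3]

[[[[v1, v2], v5], v3], v4] - [[[[v1, v2], v5], v4], v3]
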